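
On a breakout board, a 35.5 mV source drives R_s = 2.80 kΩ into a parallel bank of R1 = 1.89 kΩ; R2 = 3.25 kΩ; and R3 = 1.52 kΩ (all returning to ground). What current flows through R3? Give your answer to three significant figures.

I ≈ 4.50 µA

Combine the parallel branches: R_p = (1/1.89 + 1/3.25 + 1/1.52)⁻¹ = 0.6690 kΩ.
V_A by voltage divider: V_A = 35.5 × 0.6690/(2.80 + 0.6690) = 6.847 mV.
Branch current I = V_A/R3 = 6.847/1.52 = 4.504 µA.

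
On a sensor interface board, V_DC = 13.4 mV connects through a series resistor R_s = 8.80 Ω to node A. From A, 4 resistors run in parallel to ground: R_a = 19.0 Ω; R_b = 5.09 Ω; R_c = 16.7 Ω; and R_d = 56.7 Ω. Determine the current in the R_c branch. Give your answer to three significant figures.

I ≈ 0.207 mA

Combine the parallel branches: R_p = (1/19.0 + 1/5.09 + 1/16.7 + 1/56.7)⁻¹ = 3.062 Ω.
V_A by voltage divider: V_A = 13.4 × 3.062/(8.80 + 3.062) = 3.459 mV.
I(R_c) = V_A / R_c = 3.459/16.7 = 0.2071 mA.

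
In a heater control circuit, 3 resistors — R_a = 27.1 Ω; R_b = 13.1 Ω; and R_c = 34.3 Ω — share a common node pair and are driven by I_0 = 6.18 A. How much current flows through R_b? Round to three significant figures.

I ≈ 3.31 A

Conductances: ΣG = 1/27.1 + 1/13.1 + 1/34.3 = 0.1424 (1/Ω).
By the current-divider rule, I = I_0 · G_k/ΣG = 6.18 × 0.5361 = 3.313 A.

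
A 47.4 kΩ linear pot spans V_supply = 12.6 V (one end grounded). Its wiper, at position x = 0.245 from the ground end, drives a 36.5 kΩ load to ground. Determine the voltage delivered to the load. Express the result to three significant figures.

V_out ≈ 2.49 V

Split the track: R_lower = x·R_p = 11.61 kΩ, R_upper = (1−x)·R_p = 35.79 kΩ.
R_L loads the lower segment: effective lower R = 8.810 kΩ.
Then V_out = V_supply · 8.810/(35.79 + 8.810) = 2.489 V.
(Unloaded: V_out = x·V_supply = 3.09 V.)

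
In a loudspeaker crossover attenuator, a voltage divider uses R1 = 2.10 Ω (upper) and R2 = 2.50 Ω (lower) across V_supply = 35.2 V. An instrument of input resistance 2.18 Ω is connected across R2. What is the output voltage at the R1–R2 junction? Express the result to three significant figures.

R2 ‖ R_L = (2.50 × 2.18)/(2.50 + 2.18) = 1.165 Ω.
Then V_out = V_supply · R2'/(R1 + R2') = 35.2 × 1.165/3.265 = 12.56 V.
(Unloaded it would be 19.1 V; the load pulls it down.)

V_out ≈ 12.6 V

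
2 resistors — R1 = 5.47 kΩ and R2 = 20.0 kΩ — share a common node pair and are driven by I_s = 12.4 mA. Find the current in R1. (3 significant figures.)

With just two branches, the current splits inversely with resistance.
So I = 12.4 × 20.0/25.47 = 9.737 mA.

I ≈ 9.74 mA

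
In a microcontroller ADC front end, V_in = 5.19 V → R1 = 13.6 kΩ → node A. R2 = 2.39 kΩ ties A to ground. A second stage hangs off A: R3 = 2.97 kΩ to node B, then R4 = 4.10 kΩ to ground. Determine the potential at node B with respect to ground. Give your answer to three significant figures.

V_B ≈ 0.349 V

Node A sees R2 in parallel with the series input of stage 2, R3 + R4 = 7.070 kΩ.
Effective lower resistance at A: R2 ‖ 7.070 = 1.786 kΩ.
V_A = 5.19 × 1.786/(13.6 + 1.786) = 0.6025 V.
Then the unloaded second divider: V_B = V_A × R4/(R3+R4) = 0.6025 × 0.5799 = 0.3494 V.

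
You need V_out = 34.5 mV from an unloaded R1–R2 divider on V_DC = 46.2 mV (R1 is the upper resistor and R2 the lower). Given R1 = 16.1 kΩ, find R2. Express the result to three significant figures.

R2 ≈ 47.5 kΩ

V_out/V_DC = R2/(R1+R2) = 0.7468.
Rearranging, R2 = R1·k/(1−k) = 16.1 × 2.949 = 47.47 kΩ.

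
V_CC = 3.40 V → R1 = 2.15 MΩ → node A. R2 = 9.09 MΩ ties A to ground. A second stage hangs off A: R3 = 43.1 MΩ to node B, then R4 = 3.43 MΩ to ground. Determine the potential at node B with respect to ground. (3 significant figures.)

V_B ≈ 0.195 V

The second stage (R3 + R4 = 46.53 MΩ) loads node A in parallel with R2.
Effective lower resistance at A: R2 ‖ 46.53 = 7.604 MΩ.
V_A = 3.40 × 7.604/(2.15 + 7.604) = 2.651 V.
Stage 2 is unloaded, so V_B = V_A · R4/(R3+R4) = 2.651 × 3.43/46.53 = 0.1954 V.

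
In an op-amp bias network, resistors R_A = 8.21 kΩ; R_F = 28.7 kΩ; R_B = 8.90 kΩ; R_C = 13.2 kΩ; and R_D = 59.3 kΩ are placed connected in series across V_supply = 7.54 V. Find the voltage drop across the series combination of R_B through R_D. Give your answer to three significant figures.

ΣR = 8.21 + 28.7 + 8.90 + 13.2 + 59.3 = 118.3 kΩ.
R_{R_B..R_D} = 8.90 + 13.2 + 59.3 = 81.40 kΩ.
V = V_supply · R/ΣR = 7.54 × 0.6880 = 5.188 V.

V ≈ 5.19 V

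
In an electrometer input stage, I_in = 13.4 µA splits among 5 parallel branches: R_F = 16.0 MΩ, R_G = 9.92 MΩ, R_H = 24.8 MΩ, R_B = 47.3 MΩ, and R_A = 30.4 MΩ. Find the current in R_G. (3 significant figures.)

I ≈ 5.24 µA

Conductances: ΣG = 1/16.0 + 1/9.92 + 1/24.8 + 1/47.3 + 1/30.4 = 0.2577 (1/MΩ).
R_G takes the fraction G_k/ΣG = 0.1008/0.2577 = 0.3912, so I = 13.4 × 0.3912 = 5.242 µA.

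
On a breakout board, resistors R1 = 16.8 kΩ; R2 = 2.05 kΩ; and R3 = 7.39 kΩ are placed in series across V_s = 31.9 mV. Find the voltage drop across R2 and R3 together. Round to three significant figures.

V ≈ 11.5 mV

ΣR = 16.8 + 2.05 + 7.39 = 26.24 kΩ.
R_{R2..R3} = 2.05 + 7.39 = 9.440 kΩ.
Voltage divider: V = V_s · (9.440 / 26.24) = 31.9 × 0.3598 = 11.48 mV.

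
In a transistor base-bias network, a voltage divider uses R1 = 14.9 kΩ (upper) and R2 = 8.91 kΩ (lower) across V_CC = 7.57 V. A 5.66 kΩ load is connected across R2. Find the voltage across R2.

V_out ≈ 1.43 V

R2 ‖ R_L = (8.91 × 5.66)/(8.91 + 5.66) = 3.461 kΩ.
Then V_out = V_CC · R2'/(R1 + R2') = 7.57 × 3.461/18.36 = 1.427 V.
(Unloaded it would be 2.83 V; the load pulls it down.)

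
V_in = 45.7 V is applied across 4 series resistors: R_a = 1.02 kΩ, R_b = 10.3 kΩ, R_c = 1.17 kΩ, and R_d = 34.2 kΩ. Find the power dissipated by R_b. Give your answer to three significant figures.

Series current I = V_in/ΣR = 45.7/46.69 = 0.9788 mA.
P = I²R = 0.9580 × 10.3 = 9.868 mW.

P ≈ 9.87 mW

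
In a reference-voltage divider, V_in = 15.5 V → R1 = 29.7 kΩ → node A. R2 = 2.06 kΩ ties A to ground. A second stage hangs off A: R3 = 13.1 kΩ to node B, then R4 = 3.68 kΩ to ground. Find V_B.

Node A sees R2 in parallel with the series input of stage 2, R3 + R4 = 16.78 kΩ.
Effective lower resistance at A: R2 ‖ 16.78 = 1.835 kΩ.
V_A = 15.5 × 1.835/(29.7 + 1.835) = 0.9018 V.
V_B = V_A × 0.2193 = 0.1978 V.

V_B ≈ 0.198 V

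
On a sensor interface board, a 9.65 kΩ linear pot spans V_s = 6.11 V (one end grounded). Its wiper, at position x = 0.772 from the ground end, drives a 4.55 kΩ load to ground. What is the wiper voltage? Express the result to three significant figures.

V_out ≈ 3.43 V

Lower segment x·R_p = 7.450 kΩ; upper segment (1−x)·R_p = 2.200 kΩ.
(x·R_p) ‖ R_L = 2.825 kΩ.
Loaded-divider output: V_out = 6.11 × 0.5621 = 3.435 V.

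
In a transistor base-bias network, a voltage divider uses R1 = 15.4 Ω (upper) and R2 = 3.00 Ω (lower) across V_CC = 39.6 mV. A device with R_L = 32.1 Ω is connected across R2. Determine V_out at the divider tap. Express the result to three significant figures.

The load sits in parallel with R2, giving an effective lower resistance R2' = R2·R_L/(R2+R_L) = 2.744 Ω.
Then V_out = V_CC · R2'/(R1 + R2') = 39.6 × 2.744/18.14 = 5.988 mV.
(Unloaded it would be 6.46 mV; the load pulls it down.)

V_out ≈ 5.99 mV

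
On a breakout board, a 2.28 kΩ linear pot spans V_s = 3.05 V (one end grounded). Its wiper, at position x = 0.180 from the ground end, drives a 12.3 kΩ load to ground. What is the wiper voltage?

V_out ≈ 0.534 V

Split the track: R_lower = x·R_p = 0.4104 kΩ, R_upper = (1−x)·R_p = 1.870 kΩ.
Lower segment in parallel with the load: 0.4104 ‖ 12.3 = 0.3971 kΩ.
V_out = 3.05 × 0.3971/(1.870 + 0.3971) = 0.5344 V.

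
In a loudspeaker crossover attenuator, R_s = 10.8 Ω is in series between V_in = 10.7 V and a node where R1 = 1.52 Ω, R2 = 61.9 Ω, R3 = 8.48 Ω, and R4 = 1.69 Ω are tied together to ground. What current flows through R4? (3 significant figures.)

I ≈ 0.397 A

Parallel bank: R_p = 1/(1/1.52 + 1/61.9 + 1/8.48 + 1/1.69) = 0.7227 Ω.
V_A = 10.7 × 0.7227/11.52 = 0.6711 V.
I(R4) = V_A / R4 = 0.6711/1.69 = 0.3971 A.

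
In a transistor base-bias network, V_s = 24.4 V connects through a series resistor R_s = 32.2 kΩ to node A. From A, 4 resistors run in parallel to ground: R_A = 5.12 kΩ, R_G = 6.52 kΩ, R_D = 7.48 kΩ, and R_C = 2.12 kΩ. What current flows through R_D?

I ≈ 0.103 mA

Parallel bank: R_p = 1/(1/5.12 + 1/6.52 + 1/7.48 + 1/2.12) = 1.048 kΩ.
V_A = 24.4 × 1.048/33.25 = 0.7692 V.
Branch current I = V_A/R_D = 0.7692/7.48 = 0.1028 mA.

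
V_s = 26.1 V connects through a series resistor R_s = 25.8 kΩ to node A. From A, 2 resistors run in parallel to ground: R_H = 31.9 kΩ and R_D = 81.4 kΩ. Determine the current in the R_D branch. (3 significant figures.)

Equivalent of the parallel group: R_p = 22.92 kΩ.
V_A by voltage divider: V_A = 26.1 × 22.92/(25.8 + 22.92) = 12.28 V.
Branch current I = V_A/R_D = 12.28/81.4 = 0.1508 mA.

I ≈ 0.151 mA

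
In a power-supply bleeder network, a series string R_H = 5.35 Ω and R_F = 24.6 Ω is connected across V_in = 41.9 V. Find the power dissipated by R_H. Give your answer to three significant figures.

P ≈ 10.5 W

ΣR = 29.95 Ω → I = 41.9/29.95 = 1.399 A.
P(R_H) = I²·R_H = (1.399)² × 5.35 = 10.47 W.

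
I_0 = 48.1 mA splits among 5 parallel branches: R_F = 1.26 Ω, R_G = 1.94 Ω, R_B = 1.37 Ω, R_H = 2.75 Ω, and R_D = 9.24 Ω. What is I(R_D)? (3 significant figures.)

I ≈ 2.07 mA

Conductances: ΣG = 1/1.26 + 1/1.94 + 1/1.37 + 1/2.75 + 1/9.24 = 2.511 (1/Ω).
R_D takes the fraction G_k/ΣG = 0.1082/2.511 = 0.04310, so I = 48.1 × 0.04310 = 2.073 mA.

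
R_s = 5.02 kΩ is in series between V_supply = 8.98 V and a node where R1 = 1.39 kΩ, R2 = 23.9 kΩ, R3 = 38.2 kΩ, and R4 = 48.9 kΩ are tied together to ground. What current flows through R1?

I ≈ 1.28 mA

Parallel bank: R_p = 1/(1/1.39 + 1/23.9 + 1/38.2 + 1/48.9) = 1.238 kΩ.
V_A = 8.98 × 1.238/6.258 = 1.776 V.
I(R1) = V_A / R1 = 1.776/1.39 = 1.278 mA.
(Equivalently: I_total = 1.435 mA, then current-divider fraction G_k/ΣG = 0.8905.)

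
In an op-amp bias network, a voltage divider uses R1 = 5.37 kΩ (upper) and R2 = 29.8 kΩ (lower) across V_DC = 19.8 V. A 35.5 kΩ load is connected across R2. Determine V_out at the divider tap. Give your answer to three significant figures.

R2 ‖ R_L = (29.8 × 35.5)/(29.8 + 35.5) = 16.20 kΩ.
Voltage divider with the loaded lower leg: V_out = 19.8 × 16.20/(5.37 + 16.20) = 19.8 × 0.7511 = 14.87 V.
(Unloaded it would be 16.8 V; the load pulls it down.)

V_out ≈ 14.9 V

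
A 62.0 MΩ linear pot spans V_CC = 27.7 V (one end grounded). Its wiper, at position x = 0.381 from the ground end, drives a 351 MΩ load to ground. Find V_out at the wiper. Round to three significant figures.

Split the track: R_lower = x·R_p = 23.62 MΩ, R_upper = (1−x)·R_p = 38.38 MΩ.
R_L loads the lower segment: effective lower R = 22.13 MΩ.
Then V_out = V_CC · 22.13/(38.38 + 22.13) = 10.13 V.

V_out ≈ 10.1 V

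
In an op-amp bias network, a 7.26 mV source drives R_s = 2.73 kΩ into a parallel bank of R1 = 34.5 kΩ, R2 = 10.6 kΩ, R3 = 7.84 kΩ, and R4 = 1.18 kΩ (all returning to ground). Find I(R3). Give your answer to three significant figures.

I ≈ 0.232 µA

Combine the parallel branches: R_p = (1/34.5 + 1/10.6 + 1/7.84 + 1/1.18)⁻¹ = 0.9105 kΩ.
V_A = 7.26 × 0.9105/3.640 = 1.816 mV.
Branch current I = V_A/R3 = 1.816/7.84 = 0.2316 µA.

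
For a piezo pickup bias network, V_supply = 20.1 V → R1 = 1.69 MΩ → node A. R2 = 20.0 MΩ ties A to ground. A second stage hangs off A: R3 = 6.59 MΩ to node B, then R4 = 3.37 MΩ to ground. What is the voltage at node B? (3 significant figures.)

V_B ≈ 5.42 V

Looking into the second stage from A: R3 + R4 = 9.960 MΩ appears in parallel with R2.
R2 ‖ (R3+R4) = 6.649 MΩ.
First divider: V_A = V_supply · 6.649/(1.69 + 6.649) = 16.03 V.
V_B = V_A × 0.3384 = 5.423 V.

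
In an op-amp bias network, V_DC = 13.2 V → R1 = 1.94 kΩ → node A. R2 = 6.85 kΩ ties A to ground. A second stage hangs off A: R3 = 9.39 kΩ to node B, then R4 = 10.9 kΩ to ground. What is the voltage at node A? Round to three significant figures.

Node A sees R2 in parallel with the series input of stage 2, R3 + R4 = 20.29 kΩ.
R2 ‖ (R3+R4) = 5.121 kΩ.
V_A = 13.2 × 5.121/(1.94 + 5.121) = 9.573 V.

V_A ≈ 9.57 V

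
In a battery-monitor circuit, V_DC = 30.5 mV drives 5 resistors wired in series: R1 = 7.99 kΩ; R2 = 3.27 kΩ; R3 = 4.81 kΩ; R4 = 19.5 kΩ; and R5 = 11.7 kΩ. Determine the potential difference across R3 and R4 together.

V ≈ 15.7 mV

Total series resistance ΣR = 7.99 + 3.27 + 4.81 + 19.5 + 11.7 = 47.27 kΩ.
R_{R3..R4} = 4.81 + 19.5 = 24.31 kΩ.
V = V_DC · R/ΣR = 30.5 × 0.5143 = 15.69 mV.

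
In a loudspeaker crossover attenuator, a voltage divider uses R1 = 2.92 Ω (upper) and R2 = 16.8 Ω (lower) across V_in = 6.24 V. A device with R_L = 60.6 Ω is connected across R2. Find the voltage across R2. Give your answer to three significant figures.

First combine the lower leg with the load: R2 ‖ R_L = 13.15 Ω.
Now apply the divider: V_out = 6.24 × 0.8183 = 5.106 V.

V_out ≈ 5.11 V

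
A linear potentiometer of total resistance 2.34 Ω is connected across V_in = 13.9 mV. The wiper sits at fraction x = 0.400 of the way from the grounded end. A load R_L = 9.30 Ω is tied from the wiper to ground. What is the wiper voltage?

The pot divides into 1.404 Ω above the wiper and 0.9360 Ω below.
Lower segment in parallel with the load: 0.9360 ‖ 9.30 = 0.8504 Ω.
Loaded-divider output: V_out = 13.9 × 0.3772 = 5.243 mV.
(Unloaded: V_out = x·V_in = 5.56 mV.)

V_out ≈ 5.24 mV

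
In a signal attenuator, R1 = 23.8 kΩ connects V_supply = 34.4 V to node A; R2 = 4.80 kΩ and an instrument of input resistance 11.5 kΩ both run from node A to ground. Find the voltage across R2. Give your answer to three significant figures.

V_out ≈ 4.29 V

R2 ‖ R_L = (4.80 × 11.5)/(4.80 + 11.5) = 3.387 kΩ.
Then V_out = V_supply · R2'/(R1 + R2') = 34.4 × 3.387/27.19 = 4.285 V.
(Unloaded it would be 5.77 V; the load pulls it down.)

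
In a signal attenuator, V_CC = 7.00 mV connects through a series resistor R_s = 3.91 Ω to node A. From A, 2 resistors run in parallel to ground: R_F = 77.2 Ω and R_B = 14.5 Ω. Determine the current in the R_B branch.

Parallel bank: R_p = 1/(1/77.2 + 1/14.5) = 12.21 Ω.
Node voltage V_A = V_CC · R_p/(R_s + R_p) = 7.00 × 0.7574 = 5.302 mV.
I(R_B) = V_A / R_B = 5.302/14.5 = 0.3656 mA.
(Check via current divider: I_total = 0.4343 mA; share G_k/ΣG = 0.8419 → same result.)

I ≈ 0.366 mA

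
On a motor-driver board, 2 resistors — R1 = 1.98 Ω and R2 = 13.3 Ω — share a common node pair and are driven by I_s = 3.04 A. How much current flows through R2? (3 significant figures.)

With just two branches, the current splits inversely with resistance.
I(R2) = 3.04 × 1.98/(1.98 + 13.3) = 3.04 × 0.1296 = 0.3939 A.

I ≈ 0.394 A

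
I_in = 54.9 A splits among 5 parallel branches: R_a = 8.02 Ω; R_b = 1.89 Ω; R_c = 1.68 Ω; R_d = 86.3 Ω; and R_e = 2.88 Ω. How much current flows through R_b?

I ≈ 18.1 A

ΣG = 1/8.02 + 1/1.89 + 1/1.68 + 1/86.3 + 1/2.88 = 1.608.
Current divider: I(R_b) = I_in · G_k/ΣG = 54.9 × (0.5291/1.608) = 54.9 × 0.3291 = 18.07 A.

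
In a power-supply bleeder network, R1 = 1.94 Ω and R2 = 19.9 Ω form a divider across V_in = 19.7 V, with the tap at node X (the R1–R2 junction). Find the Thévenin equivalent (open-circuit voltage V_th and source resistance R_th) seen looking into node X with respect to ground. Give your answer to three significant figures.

With X open, the divider is unloaded: V_th = 19.7 × 19.9/21.84 = 17.95 V.
With V_in suppressed (replaced by a short), R_th = R1 ‖ R2 = (1.940 × 19.9)/(1.940 + 19.9) = 1.768 Ω.

V_th ≈ 18.0 V, R_th ≈ 1.77 Ω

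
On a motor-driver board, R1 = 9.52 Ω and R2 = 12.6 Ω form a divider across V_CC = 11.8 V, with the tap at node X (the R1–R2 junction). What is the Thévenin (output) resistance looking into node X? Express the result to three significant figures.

R_th ≈ 5.42 Ω

Looking into X with the source shorted: R_th = R1·R2/(R1+R2) = 9.520 × 12.6/22.12 = 5.423 Ω.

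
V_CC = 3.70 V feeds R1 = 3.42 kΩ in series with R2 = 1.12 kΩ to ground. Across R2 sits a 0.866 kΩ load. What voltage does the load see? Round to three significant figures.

V_out ≈ 0.462 V

First combine the lower leg with the load: R2 ‖ R_L = 0.4884 kΩ.
Voltage divider with the loaded lower leg: V_out = 3.70 × 0.4884/(3.42 + 0.4884) = 3.70 × 0.1250 = 0.4623 V.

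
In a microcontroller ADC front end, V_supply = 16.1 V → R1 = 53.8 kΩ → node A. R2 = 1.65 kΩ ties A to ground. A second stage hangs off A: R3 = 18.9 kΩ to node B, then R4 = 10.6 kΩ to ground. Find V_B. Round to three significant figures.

Looking into the second stage from A: R3 + R4 = 29.50 kΩ appears in parallel with R2.
R2 ‖ (R3+R4) = 1.563 kΩ.
So V_A = 16.1 × 0.02822 = 0.4544 V.
Then the unloaded second divider: V_B = V_A × R4/(R3+R4) = 0.4544 × 0.3593 = 0.1633 V.

V_B ≈ 0.163 V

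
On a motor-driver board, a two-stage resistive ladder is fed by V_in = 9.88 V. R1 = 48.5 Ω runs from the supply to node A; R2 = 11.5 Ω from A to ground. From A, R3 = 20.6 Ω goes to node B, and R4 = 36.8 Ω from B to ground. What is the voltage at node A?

Node A sees R2 in parallel with the series input of stage 2, R3 + R4 = 57.40 Ω.
Effective lower resistance at A: R2 ‖ 57.40 = 9.581 Ω.
First divider: V_A = V_in · 9.581/(48.5 + 9.581) = 1.630 V.

V_A ≈ 1.63 V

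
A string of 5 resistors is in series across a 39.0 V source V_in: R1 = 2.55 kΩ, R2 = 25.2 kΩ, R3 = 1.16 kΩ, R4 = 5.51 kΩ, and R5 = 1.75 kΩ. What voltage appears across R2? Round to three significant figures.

V ≈ 27.2 V

ΣR = 2.55 + 25.2 + 1.16 + 5.51 + 1.75 = 36.17 kΩ.
V = V_in · R/ΣR = 39.0 × 0.6967 = 27.17 V.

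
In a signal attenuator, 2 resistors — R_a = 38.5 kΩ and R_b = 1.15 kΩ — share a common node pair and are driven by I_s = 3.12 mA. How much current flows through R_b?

For two parallel branches, I_k = I_s · (other R)/(sum of R).
I(R_b) = 3.12 × 38.5/(38.5 + 1.15) = 3.12 × 0.9710 = 3.030 mA.

I ≈ 3.03 mA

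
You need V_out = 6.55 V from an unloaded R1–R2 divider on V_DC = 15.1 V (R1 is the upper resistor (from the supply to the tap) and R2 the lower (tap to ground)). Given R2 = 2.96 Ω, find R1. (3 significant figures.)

R1 ≈ 3.86 Ω

Required fraction k = V_out/V_DC = 0.4338.
Rearranging, R1 = R2·(1−k)/k = 2.96 × 1.305 = 3.864 Ω.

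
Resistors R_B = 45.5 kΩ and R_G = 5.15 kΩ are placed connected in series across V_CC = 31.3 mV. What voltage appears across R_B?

V ≈ 28.1 mV

Total series resistance ΣR = 45.5 + 5.15 = 50.65 kΩ.
Voltage divider: V = V_CC · (45.50 / 50.65) = 31.3 × 0.8983 = 28.12 mV.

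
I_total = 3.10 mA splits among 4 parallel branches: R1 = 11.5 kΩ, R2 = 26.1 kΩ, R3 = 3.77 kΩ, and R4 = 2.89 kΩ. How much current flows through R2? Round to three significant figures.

Total conductance ΣG = 1/11.5 + 1/26.1 + 1/3.77 + 1/2.89 = 0.7365 (units of 1/kΩ).
By the current-divider rule, I = I_total · G_k/ΣG = 3.10 × 0.05202 = 0.1613 mA.

I ≈ 0.161 mA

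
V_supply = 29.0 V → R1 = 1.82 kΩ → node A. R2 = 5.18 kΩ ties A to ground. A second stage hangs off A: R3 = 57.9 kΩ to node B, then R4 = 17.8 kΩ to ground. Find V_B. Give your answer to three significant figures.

V_B ≈ 4.96 V

Node A sees R2 in parallel with the series input of stage 2, R3 + R4 = 75.70 kΩ.
R2 ‖ (R3+R4) = 4.848 kΩ.
First divider: V_A = V_supply · 4.848/(1.82 + 4.848) = 21.08 V.
Then the unloaded second divider: V_B = V_A × R4/(R3+R4) = 21.08 × 0.2351 = 4.958 V.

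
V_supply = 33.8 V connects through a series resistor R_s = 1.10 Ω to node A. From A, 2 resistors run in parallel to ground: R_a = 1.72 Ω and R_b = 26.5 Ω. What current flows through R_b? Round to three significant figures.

Equivalent of the parallel group: R_p = 1.615 Ω.
V_A by voltage divider: V_A = 33.8 × 1.615/(1.10 + 1.615) = 20.11 V.
Branch current I = V_A/R_b = 20.11/26.5 = 0.7587 A.

I ≈ 0.759 A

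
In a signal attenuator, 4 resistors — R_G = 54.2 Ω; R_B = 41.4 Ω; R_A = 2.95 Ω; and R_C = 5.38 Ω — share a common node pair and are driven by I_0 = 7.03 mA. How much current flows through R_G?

I ≈ 0.229 mA

ΣG = 1/54.2 + 1/41.4 + 1/2.95 + 1/5.38 = 0.5675.
R_G takes the fraction G_k/ΣG = 0.01845/0.5675 = 0.03251, so I = 7.03 × 0.03251 = 0.2286 mA.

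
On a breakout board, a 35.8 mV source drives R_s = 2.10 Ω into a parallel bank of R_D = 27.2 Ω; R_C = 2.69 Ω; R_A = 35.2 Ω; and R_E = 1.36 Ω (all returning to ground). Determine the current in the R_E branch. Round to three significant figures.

I ≈ 7.60 mA

Combine the parallel branches: R_p = (1/27.2 + 1/2.69 + 1/35.2 + 1/1.36)⁻¹ = 0.8531 Ω.
Node voltage V_A = V_CC · R_p/(R_s + R_p) = 35.8 × 0.2889 = 10.34 mV.
I(R_E) = V_A / R_E = 10.34/1.36 = 7.604 mA.
(Equivalently: I_total = 12.12 mA, then current-divider fraction G_k/ΣG = 0.6273.)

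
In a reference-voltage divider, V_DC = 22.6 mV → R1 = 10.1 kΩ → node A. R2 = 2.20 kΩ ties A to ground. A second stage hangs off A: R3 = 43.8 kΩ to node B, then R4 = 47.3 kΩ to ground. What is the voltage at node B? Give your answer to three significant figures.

Looking into the second stage from A: R3 + R4 = 91.10 kΩ appears in parallel with R2.
Effective lower resistance at A: R2 ‖ 91.10 = 2.148 kΩ.
So V_A = 22.6 × 0.1754 = 3.964 mV.
Then the unloaded second divider: V_B = V_A × R4/(R3+R4) = 3.964 × 0.5192 = 2.058 mV.

V_B ≈ 2.06 mV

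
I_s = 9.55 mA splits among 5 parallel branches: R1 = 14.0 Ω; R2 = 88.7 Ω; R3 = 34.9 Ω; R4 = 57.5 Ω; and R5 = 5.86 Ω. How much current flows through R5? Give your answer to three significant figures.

Conductances: ΣG = 1/14.0 + 1/88.7 + 1/34.9 + 1/57.5 + 1/5.86 = 0.2994 (1/Ω).
Current divider: I(R5) = I_s · G_k/ΣG = 9.55 × (0.1706/0.2994) = 9.55 × 0.5700 = 5.443 mA.

I ≈ 5.44 mA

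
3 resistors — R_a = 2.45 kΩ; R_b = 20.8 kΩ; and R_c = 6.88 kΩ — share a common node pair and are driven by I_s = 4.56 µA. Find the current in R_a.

I ≈ 3.09 µA

Total conductance ΣG = 1/2.45 + 1/20.8 + 1/6.88 = 0.6016 (units of 1/kΩ).
By the current-divider rule, I = I_s · G_k/ΣG = 4.56 × 0.6785 = 3.094 µA.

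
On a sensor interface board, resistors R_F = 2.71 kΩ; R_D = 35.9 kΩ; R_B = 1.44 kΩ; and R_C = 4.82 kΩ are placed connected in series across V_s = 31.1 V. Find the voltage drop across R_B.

Total series resistance ΣR = 2.71 + 35.9 + 1.44 + 4.82 = 44.87 kΩ.
V = V_s · R/ΣR = 31.1 × 0.03209 = 0.9981 V.

V ≈ 0.998 V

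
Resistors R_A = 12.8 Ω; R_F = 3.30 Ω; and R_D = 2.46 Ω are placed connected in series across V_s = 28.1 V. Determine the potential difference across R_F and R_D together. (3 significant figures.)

V ≈ 8.72 V

Series total: ΣR = 12.8 + 3.30 + 2.46 = 18.56 Ω.
R_{R_F..R_D} = 3.30 + 2.46 = 5.760 Ω.
By the voltage-divider rule, V = 28.1 × 5.760/18.56 = 8.721 V.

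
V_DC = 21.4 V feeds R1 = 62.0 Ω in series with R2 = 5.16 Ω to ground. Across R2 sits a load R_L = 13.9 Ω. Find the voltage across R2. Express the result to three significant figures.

First combine the lower leg with the load: R2 ‖ R_L = 3.763 Ω.
Then V_out = V_DC · R2'/(R1 + R2') = 21.4 × 3.763/65.76 = 1.225 V.

V_out ≈ 1.22 V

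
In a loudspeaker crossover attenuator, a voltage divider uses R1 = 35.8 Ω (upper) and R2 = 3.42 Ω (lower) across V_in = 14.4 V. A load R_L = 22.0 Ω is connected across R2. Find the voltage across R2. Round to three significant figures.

R2 ‖ R_L = (3.42 × 22.0)/(3.42 + 22.0) = 2.960 Ω.
Then V_out = V_in · R2'/(R1 + R2') = 14.4 × 2.960/38.76 = 1.100 V.

V_out ≈ 1.10 V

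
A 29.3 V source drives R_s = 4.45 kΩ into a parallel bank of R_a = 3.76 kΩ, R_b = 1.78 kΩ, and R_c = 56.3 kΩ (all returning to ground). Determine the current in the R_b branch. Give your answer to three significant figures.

I ≈ 3.46 mA

Combine the parallel branches: R_p = (1/3.76 + 1/1.78 + 1/56.3)⁻¹ = 1.183 kΩ.
V_A = 29.3 × 1.183/5.633 = 6.152 V.
Branch current I = V_A/R_b = 6.152/1.78 = 3.456 mA.
(Check via current divider: I_total = 5.202 mA; share G_k/ΣG = 0.6644 → same result.)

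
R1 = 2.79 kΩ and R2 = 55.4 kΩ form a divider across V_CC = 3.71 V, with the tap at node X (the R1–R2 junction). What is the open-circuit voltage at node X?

V_th ≈ 3.53 V

With X open, the divider is unloaded: V_th = 3.71 × 55.4/58.19 = 3.532 V.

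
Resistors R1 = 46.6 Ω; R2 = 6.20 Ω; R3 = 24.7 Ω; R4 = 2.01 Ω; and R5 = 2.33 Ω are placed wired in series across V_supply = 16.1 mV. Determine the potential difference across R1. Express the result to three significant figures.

V ≈ 9.17 mV

ΣR = 46.6 + 6.20 + 24.7 + 2.01 + 2.33 = 81.84 Ω.
V = V_supply · R/ΣR = 16.1 × 0.5694 = 9.167 mV.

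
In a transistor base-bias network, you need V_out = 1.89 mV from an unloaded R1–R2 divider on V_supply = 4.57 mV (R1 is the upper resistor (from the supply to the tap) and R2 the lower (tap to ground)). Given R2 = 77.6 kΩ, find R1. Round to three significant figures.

Required fraction k = V_out/V_supply = 0.4136.
R1 = R2·(1/k − 1) = 77.6 × 1.418 = 110.0 kΩ.

R1 ≈ 110 kΩ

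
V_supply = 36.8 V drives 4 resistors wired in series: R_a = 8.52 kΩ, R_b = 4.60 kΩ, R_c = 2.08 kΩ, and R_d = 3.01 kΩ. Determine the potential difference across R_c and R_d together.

V ≈ 10.3 V

Series total: ΣR = 8.52 + 4.60 + 2.08 + 3.01 = 18.21 kΩ.
R_{R_c..R_d} = 2.08 + 3.01 = 5.090 kΩ.
Voltage divider: V = V_supply · (5.090 / 18.21) = 36.8 × 0.2795 = 10.29 V.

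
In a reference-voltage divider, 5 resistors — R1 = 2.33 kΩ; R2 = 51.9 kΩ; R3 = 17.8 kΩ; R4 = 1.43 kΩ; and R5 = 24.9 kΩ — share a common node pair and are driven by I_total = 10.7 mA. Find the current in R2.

Total conductance ΣG = 1/2.33 + 1/51.9 + 1/17.8 + 1/1.43 + 1/24.9 = 1.244 (units of 1/kΩ).
Current divider: I(R2) = I_total · G_k/ΣG = 10.7 × (0.01927/1.244) = 10.7 × 0.01549 = 0.1657 mA.

I ≈ 0.166 mA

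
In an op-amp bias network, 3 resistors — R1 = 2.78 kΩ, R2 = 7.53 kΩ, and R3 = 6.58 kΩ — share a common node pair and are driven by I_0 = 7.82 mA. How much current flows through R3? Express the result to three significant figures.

Conductances: ΣG = 1/2.78 + 1/7.53 + 1/6.58 = 0.6445 (1/kΩ).
R3 takes the fraction G_k/ΣG = 0.1520/0.6445 = 0.2358, so I = 7.82 × 0.2358 = 1.844 mA.

I ≈ 1.84 mA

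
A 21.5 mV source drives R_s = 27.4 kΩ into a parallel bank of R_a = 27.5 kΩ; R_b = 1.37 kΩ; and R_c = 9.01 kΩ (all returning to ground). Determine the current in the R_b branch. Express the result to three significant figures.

Parallel bank: R_p = 1/(1/27.5 + 1/1.37 + 1/9.01) = 1.140 kΩ.
Node voltage V_A = V_DC · R_p/(R_s + R_p) = 21.5 × 0.03994 = 0.8587 mV.
Branch current I = V_A/R_b = 0.8587/1.37 = 0.6268 µA.

I ≈ 0.627 µA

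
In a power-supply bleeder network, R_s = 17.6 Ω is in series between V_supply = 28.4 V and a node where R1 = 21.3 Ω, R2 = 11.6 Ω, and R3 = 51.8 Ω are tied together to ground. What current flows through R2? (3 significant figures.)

I ≈ 0.665 A

Combine the parallel branches: R_p = (1/21.3 + 1/11.6 + 1/51.8)⁻¹ = 6.559 Ω.
Node voltage V_A = V_supply · R_p/(R_s + R_p) = 28.4 × 0.2715 = 7.710 V.
I(R2) = V_A / R2 = 7.710/11.6 = 0.6647 A.
(Check via current divider: I_total = 1.176 A; share G_k/ΣG = 0.5654 → same result.)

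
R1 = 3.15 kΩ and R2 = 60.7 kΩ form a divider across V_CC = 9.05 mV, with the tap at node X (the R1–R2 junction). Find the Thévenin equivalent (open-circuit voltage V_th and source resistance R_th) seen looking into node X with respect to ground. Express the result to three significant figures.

V_th ≈ 8.60 mV, R_th ≈ 2.99 kΩ

With X open, the divider is unloaded: V_th = 9.05 × 60.7/63.85 = 8.604 mV.
Looking into X with the source shorted: R_th = R1·R2/(R1+R2) = 3.150 × 60.7/63.85 = 2.995 kΩ.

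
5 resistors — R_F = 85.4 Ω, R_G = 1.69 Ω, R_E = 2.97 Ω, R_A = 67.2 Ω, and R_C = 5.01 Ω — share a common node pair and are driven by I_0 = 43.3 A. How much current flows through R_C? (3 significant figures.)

Total conductance ΣG = 1/85.4 + 1/1.69 + 1/2.97 + 1/67.2 + 1/5.01 = 1.155 (units of 1/Ω).
By the current-divider rule, I = I_0 · G_k/ΣG = 43.3 × 0.1729 = 7.485 A.

I ≈ 7.49 A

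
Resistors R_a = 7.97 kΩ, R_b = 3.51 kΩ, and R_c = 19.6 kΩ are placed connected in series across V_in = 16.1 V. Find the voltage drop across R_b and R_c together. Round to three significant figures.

Series total: ΣR = 7.97 + 3.51 + 19.6 = 31.08 kΩ.
R_{R_b..R_c} = 3.51 + 19.6 = 23.11 kΩ.
Voltage divider: V = V_in · (23.11 / 31.08) = 16.1 × 0.7436 = 11.97 V.

V ≈ 12.0 V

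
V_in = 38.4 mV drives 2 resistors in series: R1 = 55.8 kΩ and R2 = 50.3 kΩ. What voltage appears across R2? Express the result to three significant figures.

Total series resistance ΣR = 55.8 + 50.3 = 106.1 kΩ.
V = V_in · R/ΣR = 38.4 × 0.4741 = 18.20 mV.

V ≈ 18.2 mV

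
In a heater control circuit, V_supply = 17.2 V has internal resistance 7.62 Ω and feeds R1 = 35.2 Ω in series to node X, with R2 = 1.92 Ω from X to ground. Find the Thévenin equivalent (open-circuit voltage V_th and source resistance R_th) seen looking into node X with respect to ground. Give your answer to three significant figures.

V_th ≈ 0.738 V, R_th ≈ 1.84 Ω

R1' = 7.62 + 35.2 = 42.82 Ω (source resistance + R1).
With X open, the divider is unloaded: V_th = 17.2 × 1.92/44.74 = 0.7381 V.
With V_supply suppressed (replaced by a short), R_th = R1' ‖ R2 = (42.82 × 1.92)/(42.82 + 1.92) = 1.838 Ω.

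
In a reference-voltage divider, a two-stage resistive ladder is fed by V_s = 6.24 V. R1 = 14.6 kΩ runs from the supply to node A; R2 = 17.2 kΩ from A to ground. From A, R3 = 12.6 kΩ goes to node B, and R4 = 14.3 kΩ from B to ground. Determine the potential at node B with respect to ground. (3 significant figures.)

V_B ≈ 1.39 V

The second stage (R3 + R4 = 26.90 kΩ) loads node A in parallel with R2.
R2 ‖ (R3+R4) = 10.49 kΩ.
So V_A = 6.24 × 0.4181 = 2.609 V.
Stage 2 is unloaded, so V_B = V_A · R4/(R3+R4) = 2.609 × 14.3/26.90 = 1.387 V.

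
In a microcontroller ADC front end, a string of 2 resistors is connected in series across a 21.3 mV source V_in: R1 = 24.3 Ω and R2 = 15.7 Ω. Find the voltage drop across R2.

ΣR = 24.3 + 15.7 = 40.00 Ω.
By the voltage-divider rule, V = 21.3 × 15.70/40.00 = 8.360 mV.

V ≈ 8.36 mV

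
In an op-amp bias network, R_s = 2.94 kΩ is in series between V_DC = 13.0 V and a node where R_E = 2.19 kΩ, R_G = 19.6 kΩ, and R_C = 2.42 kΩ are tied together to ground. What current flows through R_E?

Parallel bank: R_p = 1/(1/2.19 + 1/19.6 + 1/2.42) = 1.086 kΩ.
V_A = 13.0 × 1.086/4.026 = 3.507 V.
I(R_E) = V_A / R_E = 3.507/2.19 = 1.601 mA.

I ≈ 1.60 mA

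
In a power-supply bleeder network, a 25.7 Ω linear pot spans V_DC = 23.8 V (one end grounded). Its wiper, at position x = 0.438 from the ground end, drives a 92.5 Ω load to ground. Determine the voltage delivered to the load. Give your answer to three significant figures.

The pot divides into 14.44 Ω above the wiper and 11.26 Ω below.
(x·R_p) ‖ R_L = 10.04 Ω.
V_out = 23.8 × 10.04/(14.44 + 10.04) = 9.757 V.

V_out ≈ 9.76 V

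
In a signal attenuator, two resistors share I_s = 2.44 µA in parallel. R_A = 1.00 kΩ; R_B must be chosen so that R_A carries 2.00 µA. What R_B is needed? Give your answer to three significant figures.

Two-branch current divider: I_A = I_s · R_B/(R_A + R_B).
2.00/2.44 = R_B/(R_A + R_B) → R_B = R_A · (0.8197)/(1 − 0.8197) = 1.00 × 4.545 = 4.545 kΩ.

R_B ≈ 4.55 kΩ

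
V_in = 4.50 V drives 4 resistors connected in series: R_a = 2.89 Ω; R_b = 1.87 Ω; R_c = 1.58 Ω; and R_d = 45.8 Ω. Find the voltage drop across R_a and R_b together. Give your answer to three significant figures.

Series total: ΣR = 2.89 + 1.87 + 1.58 + 45.8 = 52.14 Ω.
R_{R_a..R_b} = 2.89 + 1.87 = 4.760 Ω.
By the voltage-divider rule, V = 4.50 × 4.760/52.14 = 0.4108 V.

V ≈ 0.411 V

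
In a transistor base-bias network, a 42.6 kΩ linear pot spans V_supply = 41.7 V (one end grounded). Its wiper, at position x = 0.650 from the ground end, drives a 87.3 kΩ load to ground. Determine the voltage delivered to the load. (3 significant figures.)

V_out ≈ 24.4 V

Lower segment x·R_p = 27.69 kΩ; upper segment (1−x)·R_p = 14.91 kΩ.
(x·R_p) ‖ R_L = 21.02 kΩ.
Then V_out = V_supply · 21.02/(14.91 + 21.02) = 24.40 V.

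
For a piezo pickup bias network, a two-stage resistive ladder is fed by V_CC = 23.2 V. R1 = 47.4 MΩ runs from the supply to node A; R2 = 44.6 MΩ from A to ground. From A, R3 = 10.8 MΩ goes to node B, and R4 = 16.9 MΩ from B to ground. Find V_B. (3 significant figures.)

Node A sees R2 in parallel with the series input of stage 2, R3 + R4 = 27.70 MΩ.
R2 ‖ (R3+R4) = 17.09 MΩ.
V_A = 23.2 × 17.09/(47.4 + 17.09) = 6.147 V.
Stage 2 is unloaded, so V_B = V_A · R4/(R3+R4) = 6.147 × 16.9/27.70 = 3.751 V.

V_B ≈ 3.75 V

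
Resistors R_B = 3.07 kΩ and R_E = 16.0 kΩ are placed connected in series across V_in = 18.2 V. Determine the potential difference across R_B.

Series total: ΣR = 3.07 + 16.0 = 19.07 kΩ.
Voltage divider: V = V_in · (3.070 / 19.07) = 18.2 × 0.1610 = 2.930 V.

V ≈ 2.93 V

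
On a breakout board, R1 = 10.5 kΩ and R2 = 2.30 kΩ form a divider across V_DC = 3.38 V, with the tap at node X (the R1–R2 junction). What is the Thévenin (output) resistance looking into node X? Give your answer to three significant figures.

R_th ≈ 1.89 kΩ

With V_DC suppressed (replaced by a short), R_th = R1 ‖ R2 = (10.50 × 2.30)/(10.50 + 2.30) = 1.887 kΩ.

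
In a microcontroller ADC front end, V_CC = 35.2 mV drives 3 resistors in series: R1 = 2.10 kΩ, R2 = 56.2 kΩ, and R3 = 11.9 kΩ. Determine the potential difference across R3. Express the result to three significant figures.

Series total: ΣR = 2.10 + 56.2 + 11.9 = 70.20 kΩ.
By the voltage-divider rule, V = 35.2 × 11.90/70.20 = 5.967 mV.

V ≈ 5.97 mV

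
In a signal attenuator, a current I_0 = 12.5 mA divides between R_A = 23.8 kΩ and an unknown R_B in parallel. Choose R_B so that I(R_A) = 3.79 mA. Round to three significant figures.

Two-branch current divider: I_A = I_0 · R_B/(R_A + R_B).
3.79/12.5 = R_B/(R_A + R_B) → R_B = R_A · (0.3032)/(1 − 0.3032) = 23.8 × 0.4351 = 10.36 kΩ.

R_B ≈ 10.4 kΩ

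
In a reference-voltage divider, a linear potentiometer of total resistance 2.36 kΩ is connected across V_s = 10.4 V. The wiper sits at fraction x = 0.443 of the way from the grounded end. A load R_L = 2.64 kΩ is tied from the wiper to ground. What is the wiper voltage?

V_out ≈ 3.77 V

The pot divides into 1.315 kΩ above the wiper and 1.045 kΩ below.
R_L loads the lower segment: effective lower R = 0.7489 kΩ.
Then V_out = V_s · 0.7489/(1.315 + 0.7489) = 3.775 V.
(Unloaded: V_out = x·V_s = 4.61 V.)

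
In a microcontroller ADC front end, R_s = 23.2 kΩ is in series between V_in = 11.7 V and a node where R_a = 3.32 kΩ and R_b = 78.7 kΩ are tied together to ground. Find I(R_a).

I ≈ 0.425 mA

Equivalent of the parallel group: R_p = 3.186 kΩ.
Node voltage V_A = V_in · R_p/(R_s + R_p) = 11.7 × 0.1207 = 1.413 V.
Branch current I = V_A/R_a = 1.413/3.32 = 0.4255 mA.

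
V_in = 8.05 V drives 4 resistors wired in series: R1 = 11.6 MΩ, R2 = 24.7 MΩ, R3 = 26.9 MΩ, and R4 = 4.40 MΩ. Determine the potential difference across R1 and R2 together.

V ≈ 4.32 V

Series total: ΣR = 11.6 + 24.7 + 26.9 + 4.40 = 67.60 MΩ.
R_{R1..R2} = 11.6 + 24.7 = 36.30 MΩ.
By the voltage-divider rule, V = 8.05 × 36.30/67.60 = 4.323 V.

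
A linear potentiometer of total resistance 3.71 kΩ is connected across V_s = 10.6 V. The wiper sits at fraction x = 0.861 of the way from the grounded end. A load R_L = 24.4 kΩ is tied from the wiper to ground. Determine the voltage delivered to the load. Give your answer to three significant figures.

Lower segment x·R_p = 3.194 kΩ; upper segment (1−x)·R_p = 0.5157 kΩ.
Lower segment in parallel with the load: 3.194 ‖ 24.4 = 2.825 kΩ.
Then V_out = V_s · 2.825/(0.5157 + 2.825) = 8.963 V.

V_out ≈ 8.96 V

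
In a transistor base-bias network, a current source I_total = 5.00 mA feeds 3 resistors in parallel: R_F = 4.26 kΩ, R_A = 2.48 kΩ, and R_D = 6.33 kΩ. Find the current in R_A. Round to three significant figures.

I ≈ 2.53 mA

ΣG = 1/4.26 + 1/2.48 + 1/6.33 = 0.7959.
Current divider: I(R_A) = I_total · G_k/ΣG = 5.00 × (0.4032/0.7959) = 5.00 × 0.5066 = 2.533 mA.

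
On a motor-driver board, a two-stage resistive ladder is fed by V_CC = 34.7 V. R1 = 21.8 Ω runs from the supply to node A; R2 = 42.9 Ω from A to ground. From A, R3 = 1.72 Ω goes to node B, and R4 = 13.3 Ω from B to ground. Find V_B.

V_B ≈ 10.4 V

Looking into the second stage from A: R3 + R4 = 15.02 Ω appears in parallel with R2.
Effective lower resistance at A: R2 ‖ 15.02 = 11.12 Ω.
First divider: V_A = V_CC · 11.12/(21.8 + 11.12) = 11.72 V.
Stage 2 is unloaded, so V_B = V_A · R4/(R3+R4) = 11.72 × 13.3/15.02 = 10.38 V.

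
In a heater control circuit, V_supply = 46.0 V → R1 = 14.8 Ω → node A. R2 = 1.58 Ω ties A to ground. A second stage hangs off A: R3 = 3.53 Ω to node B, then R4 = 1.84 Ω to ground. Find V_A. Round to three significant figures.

Node A sees R2 in parallel with the series input of stage 2, R3 + R4 = 5.370 Ω.
R2 ‖ (R3+R4) = 1.221 Ω.
V_A = 46.0 × 1.221/(14.8 + 1.221) = 3.505 V.

V_A ≈ 3.51 V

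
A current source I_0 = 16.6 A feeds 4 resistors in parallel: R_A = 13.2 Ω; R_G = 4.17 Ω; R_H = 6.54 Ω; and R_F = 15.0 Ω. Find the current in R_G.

Conductances: ΣG = 1/13.2 + 1/4.17 + 1/6.54 + 1/15.0 = 0.5351 (1/Ω).
By the current-divider rule, I = I_0 · G_k/ΣG = 16.6 × 0.4481 = 7.439 A.

I ≈ 7.44 A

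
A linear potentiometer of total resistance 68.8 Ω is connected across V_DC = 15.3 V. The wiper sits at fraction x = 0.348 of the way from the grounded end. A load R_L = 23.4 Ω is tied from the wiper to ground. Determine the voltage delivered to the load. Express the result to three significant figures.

The pot divides into 44.86 Ω above the wiper and 23.94 Ω below.
(x·R_p) ‖ R_L = 11.83 Ω.
V_out = 15.3 × 11.83/(44.86 + 11.83) = 3.194 V.

V_out ≈ 3.19 V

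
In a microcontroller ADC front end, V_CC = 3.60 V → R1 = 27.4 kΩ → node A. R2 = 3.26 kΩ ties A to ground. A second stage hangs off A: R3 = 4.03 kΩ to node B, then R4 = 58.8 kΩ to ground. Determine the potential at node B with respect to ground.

Looking into the second stage from A: R3 + R4 = 62.83 kΩ appears in parallel with R2.
R2 ‖ (R3+R4) = 3.099 kΩ.
So V_A = 3.60 × 0.1016 = 0.3658 V.
Stage 2 is unloaded, so V_B = V_A · R4/(R3+R4) = 0.3658 × 58.8/62.83 = 0.3424 V.

V_B ≈ 0.342 V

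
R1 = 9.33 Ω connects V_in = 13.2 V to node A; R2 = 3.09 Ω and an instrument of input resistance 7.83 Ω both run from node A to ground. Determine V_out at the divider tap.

V_out ≈ 2.53 V

R2 ‖ R_L = (3.09 × 7.83)/(3.09 + 7.83) = 2.216 Ω.
Now apply the divider: V_out = 13.2 × 0.1919 = 2.533 V.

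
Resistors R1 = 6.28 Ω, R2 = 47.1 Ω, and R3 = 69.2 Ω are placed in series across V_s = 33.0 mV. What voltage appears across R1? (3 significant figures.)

V ≈ 1.69 mV

ΣR = 6.28 + 47.1 + 69.2 = 122.6 Ω.
Voltage divider: V = V_s · (6.280 / 122.6) = 33.0 × 0.05123 = 1.691 mV.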